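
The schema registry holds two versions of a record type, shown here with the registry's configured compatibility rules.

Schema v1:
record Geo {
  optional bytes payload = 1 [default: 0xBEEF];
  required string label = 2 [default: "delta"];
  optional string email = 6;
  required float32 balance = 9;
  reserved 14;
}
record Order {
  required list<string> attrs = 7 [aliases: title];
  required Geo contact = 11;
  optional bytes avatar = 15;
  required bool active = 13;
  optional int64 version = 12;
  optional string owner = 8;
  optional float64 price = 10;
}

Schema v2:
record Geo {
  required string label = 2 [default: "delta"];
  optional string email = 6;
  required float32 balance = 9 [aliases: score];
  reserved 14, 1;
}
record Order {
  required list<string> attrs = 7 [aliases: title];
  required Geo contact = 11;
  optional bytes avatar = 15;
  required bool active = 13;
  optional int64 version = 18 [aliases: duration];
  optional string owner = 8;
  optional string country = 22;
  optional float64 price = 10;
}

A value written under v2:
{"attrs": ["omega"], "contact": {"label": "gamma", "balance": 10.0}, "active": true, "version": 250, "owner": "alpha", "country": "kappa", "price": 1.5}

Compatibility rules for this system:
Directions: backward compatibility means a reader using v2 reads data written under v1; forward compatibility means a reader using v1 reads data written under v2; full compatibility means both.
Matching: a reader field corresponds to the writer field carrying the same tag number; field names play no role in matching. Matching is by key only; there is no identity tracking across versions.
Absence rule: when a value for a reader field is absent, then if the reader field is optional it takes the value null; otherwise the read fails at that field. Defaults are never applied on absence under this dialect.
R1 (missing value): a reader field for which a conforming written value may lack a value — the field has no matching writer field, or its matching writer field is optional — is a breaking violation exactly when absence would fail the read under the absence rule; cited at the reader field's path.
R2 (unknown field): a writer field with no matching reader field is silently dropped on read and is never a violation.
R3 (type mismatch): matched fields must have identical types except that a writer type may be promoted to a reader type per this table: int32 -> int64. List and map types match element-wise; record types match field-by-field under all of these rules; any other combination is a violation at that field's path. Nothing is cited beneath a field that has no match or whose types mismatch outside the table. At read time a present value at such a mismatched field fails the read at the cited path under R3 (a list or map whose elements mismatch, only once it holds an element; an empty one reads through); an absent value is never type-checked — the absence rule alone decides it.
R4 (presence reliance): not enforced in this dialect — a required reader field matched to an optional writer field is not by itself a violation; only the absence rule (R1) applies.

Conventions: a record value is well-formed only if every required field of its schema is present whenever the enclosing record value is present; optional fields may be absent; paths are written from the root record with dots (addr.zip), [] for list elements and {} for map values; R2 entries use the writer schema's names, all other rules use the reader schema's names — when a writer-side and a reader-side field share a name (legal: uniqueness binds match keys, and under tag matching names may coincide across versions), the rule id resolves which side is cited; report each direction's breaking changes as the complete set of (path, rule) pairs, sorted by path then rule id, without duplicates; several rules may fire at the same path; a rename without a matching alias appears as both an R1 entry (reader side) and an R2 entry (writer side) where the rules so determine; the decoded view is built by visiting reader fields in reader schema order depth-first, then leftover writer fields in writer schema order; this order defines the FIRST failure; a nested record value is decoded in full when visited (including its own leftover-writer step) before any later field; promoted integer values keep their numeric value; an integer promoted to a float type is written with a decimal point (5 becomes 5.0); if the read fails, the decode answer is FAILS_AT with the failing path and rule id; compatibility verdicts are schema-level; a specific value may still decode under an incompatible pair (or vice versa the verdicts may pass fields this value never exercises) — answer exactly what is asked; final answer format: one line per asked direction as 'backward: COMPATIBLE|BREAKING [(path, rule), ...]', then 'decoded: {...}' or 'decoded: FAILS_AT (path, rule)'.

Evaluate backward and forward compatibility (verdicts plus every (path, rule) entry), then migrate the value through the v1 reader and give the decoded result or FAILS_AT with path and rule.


backward: COMPATIBLE []; forward: COMPATIBLE []; decoded: {"attrs": ["omega"], "contact": {"payload": null, "label": "gamma", "email": null, "balance": 10.0}, "avatar": null, "active": true, "version": null, "owner": "alpha", "price": 1.5}

the writer's type comes first in each Order pair
backward analysis of Order with v2 as reader and v1 as writer:
  list<string> -> list<string>, writer required: attrs aligns to attrs
  Geo -> Geo, writer required: contact aligns to contact
  bytes -> bytes, writer optional: avatar aligns to avatar
  bool -> bool, writer required: active aligns to active
  version: no writer-side match
  string -> string, writer optional: owner aligns to owner
  country: no writer-side match
  float64 -> float64, writer optional: price aligns to price
  leftover writer field: version
  string -> string, writer required: contact.label aligns to contact.label
  string -> string, writer optional: contact.email aligns to contact.email
  float32 -> float32, writer required: contact.balance aligns to contact.balance
  leftover writer field: contact.payload
  nothing fires on Order: backward is COMPATIBLE
forward analysis of Order with v1 as reader and v2 as writer:
  list<string> -> list<string>, writer required: attrs aligns to attrs
  Geo -> Geo, writer required: contact aligns to contact
  bytes -> bytes, writer optional: avatar aligns to avatar
  bool -> bool, writer required: active aligns to active
  version: no writer-side match
  string -> string, writer optional: owner aligns to owner
  float64 -> float64, writer optional: price aligns to price
  leftover writer field: version
  leftover writer field: country
  contact.payload: no writer-side match
  string -> string, writer required: contact.label aligns to contact.label
  string -> string, writer optional: contact.email aligns to contact.email
  float32 -> float32, writer required: contact.balance aligns to contact.balance
  nothing fires on Order: forward is COMPATIBLE
decode walk for Order under reader schema v1:
  attrs := ["omega"]
  contact.payload := null (not supplied -> null)
  contact.label := "gamma"
  contact.email := null (not supplied -> null)
  contact.balance := 10.0
  avatar := null (not supplied -> null)
  active := true
  version := null (not supplied -> null)
  owner := "alpha"
  price := 1.5
  writer version: unmatched, discarded
  writer country: unmatched, discarded
  => decoded: {"attrs": ["omega"], "contact": {"payload": null, "label": "gamma", "email": null, "balance": 10.0}, "avatar": null, "active": true, "version": null, "owner": "alpha", "price": 1.5}


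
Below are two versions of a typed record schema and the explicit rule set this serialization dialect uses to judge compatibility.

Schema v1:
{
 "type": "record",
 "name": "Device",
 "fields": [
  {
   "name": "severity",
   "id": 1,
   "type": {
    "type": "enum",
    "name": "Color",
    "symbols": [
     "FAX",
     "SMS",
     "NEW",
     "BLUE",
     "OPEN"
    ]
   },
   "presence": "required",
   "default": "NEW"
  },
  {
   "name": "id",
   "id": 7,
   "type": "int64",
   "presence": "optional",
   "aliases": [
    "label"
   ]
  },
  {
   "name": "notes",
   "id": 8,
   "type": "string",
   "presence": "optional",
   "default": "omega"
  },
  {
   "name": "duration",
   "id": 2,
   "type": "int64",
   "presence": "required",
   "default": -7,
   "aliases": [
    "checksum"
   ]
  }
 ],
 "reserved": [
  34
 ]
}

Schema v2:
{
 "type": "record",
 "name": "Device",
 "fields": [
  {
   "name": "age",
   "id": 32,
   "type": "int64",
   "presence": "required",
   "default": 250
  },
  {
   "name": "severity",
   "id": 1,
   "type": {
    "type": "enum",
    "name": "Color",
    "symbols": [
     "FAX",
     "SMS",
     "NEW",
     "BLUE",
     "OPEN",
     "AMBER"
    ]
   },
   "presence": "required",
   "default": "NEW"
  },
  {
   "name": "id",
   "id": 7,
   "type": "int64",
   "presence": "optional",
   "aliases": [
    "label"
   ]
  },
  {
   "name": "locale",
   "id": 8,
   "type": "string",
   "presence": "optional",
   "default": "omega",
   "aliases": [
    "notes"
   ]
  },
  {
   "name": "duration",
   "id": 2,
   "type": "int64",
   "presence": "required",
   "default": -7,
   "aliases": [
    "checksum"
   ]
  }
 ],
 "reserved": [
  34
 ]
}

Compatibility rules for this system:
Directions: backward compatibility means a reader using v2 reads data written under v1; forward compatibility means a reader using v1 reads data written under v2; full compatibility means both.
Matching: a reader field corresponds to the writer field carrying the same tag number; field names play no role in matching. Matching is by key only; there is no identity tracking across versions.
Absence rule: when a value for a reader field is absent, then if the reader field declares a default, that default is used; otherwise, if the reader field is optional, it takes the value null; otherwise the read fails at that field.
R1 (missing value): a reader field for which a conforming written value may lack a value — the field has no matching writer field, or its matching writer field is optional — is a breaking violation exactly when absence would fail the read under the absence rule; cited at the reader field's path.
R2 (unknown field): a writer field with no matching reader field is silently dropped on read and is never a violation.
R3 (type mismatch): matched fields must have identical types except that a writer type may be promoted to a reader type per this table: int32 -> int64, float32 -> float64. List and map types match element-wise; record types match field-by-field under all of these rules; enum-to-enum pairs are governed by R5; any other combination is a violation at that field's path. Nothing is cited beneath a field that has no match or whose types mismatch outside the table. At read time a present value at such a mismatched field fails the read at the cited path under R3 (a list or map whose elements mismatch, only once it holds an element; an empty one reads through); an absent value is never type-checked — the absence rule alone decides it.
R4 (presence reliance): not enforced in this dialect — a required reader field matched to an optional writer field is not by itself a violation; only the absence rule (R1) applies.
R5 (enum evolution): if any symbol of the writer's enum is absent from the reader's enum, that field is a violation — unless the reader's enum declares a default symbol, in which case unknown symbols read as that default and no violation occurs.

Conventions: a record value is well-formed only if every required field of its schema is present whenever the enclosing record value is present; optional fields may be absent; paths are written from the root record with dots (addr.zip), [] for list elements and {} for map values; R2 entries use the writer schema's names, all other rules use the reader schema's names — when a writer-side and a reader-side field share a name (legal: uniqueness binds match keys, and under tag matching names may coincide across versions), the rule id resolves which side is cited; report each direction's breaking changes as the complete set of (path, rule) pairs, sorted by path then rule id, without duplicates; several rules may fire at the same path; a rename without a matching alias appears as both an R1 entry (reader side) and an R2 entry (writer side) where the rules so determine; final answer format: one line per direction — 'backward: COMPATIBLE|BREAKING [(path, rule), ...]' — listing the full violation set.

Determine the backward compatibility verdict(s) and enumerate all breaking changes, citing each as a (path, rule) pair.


backward: COMPATIBLE []

in Device below, arrows point writer -> reader
backward on Device — v2 reading data written by v1:
  age: no writer match
  severity <- severity (Color -> Color, writer required)
  id <- id (int64 -> int64, writer optional)
  locale <- notes (string -> string, writer optional)
  duration <- duration (int64 -> int64, writer required)
  => no violations; backward on Device: COMPATIBLE
the rest of the Device diff is inert for this question:
  renamed field notes to locale in record Device (alias notes declared on the renamed field) -> fires no rule on Device, leaving the asked answer as it is
  added field age to record Device: required int64, tag 32, default 250 (in v2 it sits immediately before severity) -> fires no rule on Device, leaving the asked answer as it is
  enum Color (field severity in record Device): symbol AMBER added -> affects forward compatibility only, which is not asked


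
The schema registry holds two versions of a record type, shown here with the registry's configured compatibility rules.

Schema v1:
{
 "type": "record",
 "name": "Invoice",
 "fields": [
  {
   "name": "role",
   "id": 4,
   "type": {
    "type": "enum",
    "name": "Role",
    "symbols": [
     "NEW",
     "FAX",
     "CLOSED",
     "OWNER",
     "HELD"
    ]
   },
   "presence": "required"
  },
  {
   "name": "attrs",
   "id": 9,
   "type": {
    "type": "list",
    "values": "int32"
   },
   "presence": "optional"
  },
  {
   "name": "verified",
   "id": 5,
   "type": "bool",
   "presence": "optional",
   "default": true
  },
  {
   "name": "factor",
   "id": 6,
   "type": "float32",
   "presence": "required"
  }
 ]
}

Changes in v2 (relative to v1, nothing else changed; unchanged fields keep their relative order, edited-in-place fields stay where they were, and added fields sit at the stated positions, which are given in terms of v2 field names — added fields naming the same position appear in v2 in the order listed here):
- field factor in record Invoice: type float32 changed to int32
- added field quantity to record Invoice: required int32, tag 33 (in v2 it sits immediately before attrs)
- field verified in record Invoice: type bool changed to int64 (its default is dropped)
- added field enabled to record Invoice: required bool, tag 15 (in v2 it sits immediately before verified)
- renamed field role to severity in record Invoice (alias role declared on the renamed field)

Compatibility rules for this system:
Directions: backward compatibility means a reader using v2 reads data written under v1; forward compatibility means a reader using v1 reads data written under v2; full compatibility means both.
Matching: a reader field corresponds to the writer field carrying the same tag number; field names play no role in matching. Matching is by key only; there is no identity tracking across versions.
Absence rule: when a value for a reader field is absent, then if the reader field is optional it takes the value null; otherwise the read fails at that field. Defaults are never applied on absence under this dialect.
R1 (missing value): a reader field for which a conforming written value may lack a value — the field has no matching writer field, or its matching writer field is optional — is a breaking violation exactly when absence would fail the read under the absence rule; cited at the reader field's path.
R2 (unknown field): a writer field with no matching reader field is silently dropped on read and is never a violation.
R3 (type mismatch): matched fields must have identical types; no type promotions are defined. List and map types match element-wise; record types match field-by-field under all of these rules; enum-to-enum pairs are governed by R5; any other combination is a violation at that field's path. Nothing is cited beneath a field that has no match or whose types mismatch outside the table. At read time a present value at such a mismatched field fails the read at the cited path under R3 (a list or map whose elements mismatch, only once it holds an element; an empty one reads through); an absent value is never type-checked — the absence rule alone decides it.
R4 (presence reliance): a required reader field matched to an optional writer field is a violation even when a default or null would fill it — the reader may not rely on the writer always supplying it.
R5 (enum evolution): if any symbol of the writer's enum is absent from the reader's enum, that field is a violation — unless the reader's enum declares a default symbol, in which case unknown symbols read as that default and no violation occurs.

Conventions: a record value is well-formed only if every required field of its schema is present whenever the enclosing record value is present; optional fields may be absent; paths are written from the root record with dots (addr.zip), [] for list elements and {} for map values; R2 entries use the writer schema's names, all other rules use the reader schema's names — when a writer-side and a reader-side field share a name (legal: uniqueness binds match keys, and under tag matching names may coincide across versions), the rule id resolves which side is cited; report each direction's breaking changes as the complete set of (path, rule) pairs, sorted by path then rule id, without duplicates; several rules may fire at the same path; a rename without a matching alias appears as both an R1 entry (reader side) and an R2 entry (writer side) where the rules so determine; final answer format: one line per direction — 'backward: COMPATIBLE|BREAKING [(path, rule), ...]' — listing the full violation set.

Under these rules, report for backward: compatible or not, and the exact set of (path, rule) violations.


backward: BREAKING [(enabled, R1), (factor, R3), (quantity, R1), (verified, R3)]

the writer's type comes first in each Invoice pair
backward pass over Invoice, reader schema v2, writer schema v1:
  writer required, Role -> Role: reader severity maps from writer role
  no writer field matches reader quantity
  writer optional, list<int32> -> list<int32>: reader attrs maps from writer attrs
  no writer field matches reader enabled
  writer optional, bool -> int64: reader verified maps from writer verified
  writer required, float32 -> int32: reader factor maps from writer factor
  violation R1 at enabled
  violation R3 at factor
  violation R1 at quantity
  violation R3 at verified
  backward on Invoice therefore BREAKING (4)
diffs on Invoice not affecting the asked answer:
  renamed field role to severity in record Invoice (alias role declared on the renamed field) -> fires no rule on Invoice, leaving the asked answer as it is


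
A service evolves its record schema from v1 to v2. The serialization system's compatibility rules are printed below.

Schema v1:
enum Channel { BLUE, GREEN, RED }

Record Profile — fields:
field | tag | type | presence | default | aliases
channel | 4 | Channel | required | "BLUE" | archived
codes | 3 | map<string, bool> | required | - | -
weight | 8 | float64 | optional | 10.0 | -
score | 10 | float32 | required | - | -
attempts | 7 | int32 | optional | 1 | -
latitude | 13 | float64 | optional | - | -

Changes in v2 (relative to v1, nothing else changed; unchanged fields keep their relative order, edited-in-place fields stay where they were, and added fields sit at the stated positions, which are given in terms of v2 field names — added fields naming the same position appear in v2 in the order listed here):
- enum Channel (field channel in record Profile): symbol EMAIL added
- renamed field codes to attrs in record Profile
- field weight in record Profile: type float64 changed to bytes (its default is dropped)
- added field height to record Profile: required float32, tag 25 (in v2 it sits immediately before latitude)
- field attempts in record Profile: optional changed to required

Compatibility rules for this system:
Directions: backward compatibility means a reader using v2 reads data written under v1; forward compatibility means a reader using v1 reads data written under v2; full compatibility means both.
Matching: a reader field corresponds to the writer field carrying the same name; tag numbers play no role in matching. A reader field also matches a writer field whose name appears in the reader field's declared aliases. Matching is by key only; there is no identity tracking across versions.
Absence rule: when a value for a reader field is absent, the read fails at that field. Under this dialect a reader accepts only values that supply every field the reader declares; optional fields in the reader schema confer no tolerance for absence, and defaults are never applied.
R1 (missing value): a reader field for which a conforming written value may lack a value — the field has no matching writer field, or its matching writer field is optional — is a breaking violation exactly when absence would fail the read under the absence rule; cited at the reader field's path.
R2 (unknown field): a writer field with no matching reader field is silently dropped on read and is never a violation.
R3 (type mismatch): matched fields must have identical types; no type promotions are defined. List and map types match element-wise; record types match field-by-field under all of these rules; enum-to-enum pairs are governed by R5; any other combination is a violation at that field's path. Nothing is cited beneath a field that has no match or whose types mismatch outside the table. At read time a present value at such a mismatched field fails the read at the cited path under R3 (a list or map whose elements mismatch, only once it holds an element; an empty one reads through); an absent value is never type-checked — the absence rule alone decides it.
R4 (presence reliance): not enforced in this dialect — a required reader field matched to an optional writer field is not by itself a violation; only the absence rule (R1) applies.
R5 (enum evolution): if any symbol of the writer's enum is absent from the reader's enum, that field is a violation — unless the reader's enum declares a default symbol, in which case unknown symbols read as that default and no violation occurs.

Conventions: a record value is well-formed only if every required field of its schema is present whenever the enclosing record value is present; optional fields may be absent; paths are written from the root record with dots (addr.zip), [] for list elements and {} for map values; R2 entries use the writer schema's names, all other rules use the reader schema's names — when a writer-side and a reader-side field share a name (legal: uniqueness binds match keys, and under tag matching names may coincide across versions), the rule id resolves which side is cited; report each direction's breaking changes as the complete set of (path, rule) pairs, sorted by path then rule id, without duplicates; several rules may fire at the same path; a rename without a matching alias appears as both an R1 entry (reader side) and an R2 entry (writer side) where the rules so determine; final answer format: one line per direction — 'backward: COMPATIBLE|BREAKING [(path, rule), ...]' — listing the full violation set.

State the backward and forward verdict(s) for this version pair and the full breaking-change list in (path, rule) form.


in Profile below, arrows point writer -> reader
backward for Profile (reader v2, writer v1):
  channel: Channel -> Channel, writer required; from channel
  no writer field matches reader attrs
  weight: float64 -> bytes, writer optional; from weight
  score: float32 -> float32, writer required; from score
  attempts: int32 -> int32, writer optional; from attempts
  no writer field matches reader height
  latitude: float64 -> float64, writer optional; from latitude
  writer codes: unknown to reader
  violation R1 at attempts
  violation R1 at attrs
  violation R1 at height
  violation R1 at latitude
  violation R1 at weight
  violation R3 at weight
  => backward: BREAKING (6)
forward for Profile (reader v1, writer v2):
  channel: Channel -> Channel, writer required; from channel
  no writer field matches reader codes
  weight: bytes -> float64, writer optional; from weight
  score: float32 -> float32, writer required; from score
  attempts: int32 -> int32, writer required; from attempts
  latitude: float64 -> float64, writer optional; from latitude
  writer attrs: unknown to reader
  writer height: unknown to reader
  violation R5 at channel
  violation R1 at codes
  violation R1 at latitude
  violation R1 at weight
  violation R3 at weight
  => forward: BREAKING (5)

backward: BREAKING [(attempts, R1), (attrs, R1), (height, R1), (latitude, R1), (weight, R1), (weight, R3)]; forward: BREAKING [(channel, R5), (codes, R1), (latitude, R1), (weight, R1), (weight, R3)]


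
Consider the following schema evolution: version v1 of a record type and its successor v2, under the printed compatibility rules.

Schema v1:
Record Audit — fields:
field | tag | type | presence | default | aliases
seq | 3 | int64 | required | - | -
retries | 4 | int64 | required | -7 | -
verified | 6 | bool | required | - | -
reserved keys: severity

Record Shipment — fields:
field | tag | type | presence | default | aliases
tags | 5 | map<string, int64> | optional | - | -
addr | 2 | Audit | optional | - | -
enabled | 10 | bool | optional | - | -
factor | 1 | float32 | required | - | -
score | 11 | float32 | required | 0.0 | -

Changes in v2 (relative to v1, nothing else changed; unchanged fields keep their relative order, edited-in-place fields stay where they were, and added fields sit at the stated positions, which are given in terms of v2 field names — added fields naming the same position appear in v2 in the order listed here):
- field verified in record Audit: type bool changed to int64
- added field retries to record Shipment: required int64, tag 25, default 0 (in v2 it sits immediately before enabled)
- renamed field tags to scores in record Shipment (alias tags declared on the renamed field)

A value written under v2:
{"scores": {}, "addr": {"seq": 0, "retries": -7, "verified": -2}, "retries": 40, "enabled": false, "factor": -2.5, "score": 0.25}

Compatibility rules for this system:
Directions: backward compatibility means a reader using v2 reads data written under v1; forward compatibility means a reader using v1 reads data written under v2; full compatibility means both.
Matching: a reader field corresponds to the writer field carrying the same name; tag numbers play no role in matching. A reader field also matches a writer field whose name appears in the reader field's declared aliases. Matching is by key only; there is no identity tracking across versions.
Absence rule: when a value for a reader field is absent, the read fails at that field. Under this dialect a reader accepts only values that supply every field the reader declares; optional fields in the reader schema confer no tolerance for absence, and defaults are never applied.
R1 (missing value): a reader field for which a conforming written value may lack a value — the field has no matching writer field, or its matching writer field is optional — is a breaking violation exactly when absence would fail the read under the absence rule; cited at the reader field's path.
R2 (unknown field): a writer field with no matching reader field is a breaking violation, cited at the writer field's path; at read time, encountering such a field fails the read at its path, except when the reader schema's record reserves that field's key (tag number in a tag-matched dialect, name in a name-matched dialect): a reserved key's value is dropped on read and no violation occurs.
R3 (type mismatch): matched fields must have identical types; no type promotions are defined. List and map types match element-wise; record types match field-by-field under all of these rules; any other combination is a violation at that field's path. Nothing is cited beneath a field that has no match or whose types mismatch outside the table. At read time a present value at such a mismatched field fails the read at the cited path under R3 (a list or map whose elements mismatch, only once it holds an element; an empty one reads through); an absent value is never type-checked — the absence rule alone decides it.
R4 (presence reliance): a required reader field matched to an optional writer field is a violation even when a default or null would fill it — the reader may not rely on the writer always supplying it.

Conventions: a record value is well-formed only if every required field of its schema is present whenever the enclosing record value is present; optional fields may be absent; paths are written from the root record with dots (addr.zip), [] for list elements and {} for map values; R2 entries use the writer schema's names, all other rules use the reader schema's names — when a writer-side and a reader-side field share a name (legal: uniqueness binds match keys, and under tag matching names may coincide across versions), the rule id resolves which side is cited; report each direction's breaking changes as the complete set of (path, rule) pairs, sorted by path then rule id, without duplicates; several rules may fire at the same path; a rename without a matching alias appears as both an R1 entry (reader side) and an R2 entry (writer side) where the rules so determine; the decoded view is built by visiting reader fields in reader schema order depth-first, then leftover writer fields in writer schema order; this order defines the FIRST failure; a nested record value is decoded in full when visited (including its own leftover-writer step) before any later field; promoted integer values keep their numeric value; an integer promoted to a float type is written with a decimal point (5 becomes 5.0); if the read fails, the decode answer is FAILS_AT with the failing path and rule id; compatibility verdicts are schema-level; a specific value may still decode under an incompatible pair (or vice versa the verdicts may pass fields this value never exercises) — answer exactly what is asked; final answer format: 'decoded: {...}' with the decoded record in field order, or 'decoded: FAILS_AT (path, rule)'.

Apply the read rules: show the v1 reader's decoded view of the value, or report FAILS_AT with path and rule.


each type pair in Shipment: writer, then reader
migrating the Shipment value to v1:
  read fails at tags under R1 (no fill)
  => FAILS_AT (tags, R1)
ruling out the remaining Shipment differences:
  field verified in record Audit: type bool changed to int64 -> matters for Shipment compatibility verdicts, not for this value's decode
  added field retries to record Shipment: required int64, tag 25, default 0 (in v2 it sits immediately before enabled) -> matters for Shipment compatibility verdicts, not for this value's decode

decoded: FAILS_AT (tags, R1)


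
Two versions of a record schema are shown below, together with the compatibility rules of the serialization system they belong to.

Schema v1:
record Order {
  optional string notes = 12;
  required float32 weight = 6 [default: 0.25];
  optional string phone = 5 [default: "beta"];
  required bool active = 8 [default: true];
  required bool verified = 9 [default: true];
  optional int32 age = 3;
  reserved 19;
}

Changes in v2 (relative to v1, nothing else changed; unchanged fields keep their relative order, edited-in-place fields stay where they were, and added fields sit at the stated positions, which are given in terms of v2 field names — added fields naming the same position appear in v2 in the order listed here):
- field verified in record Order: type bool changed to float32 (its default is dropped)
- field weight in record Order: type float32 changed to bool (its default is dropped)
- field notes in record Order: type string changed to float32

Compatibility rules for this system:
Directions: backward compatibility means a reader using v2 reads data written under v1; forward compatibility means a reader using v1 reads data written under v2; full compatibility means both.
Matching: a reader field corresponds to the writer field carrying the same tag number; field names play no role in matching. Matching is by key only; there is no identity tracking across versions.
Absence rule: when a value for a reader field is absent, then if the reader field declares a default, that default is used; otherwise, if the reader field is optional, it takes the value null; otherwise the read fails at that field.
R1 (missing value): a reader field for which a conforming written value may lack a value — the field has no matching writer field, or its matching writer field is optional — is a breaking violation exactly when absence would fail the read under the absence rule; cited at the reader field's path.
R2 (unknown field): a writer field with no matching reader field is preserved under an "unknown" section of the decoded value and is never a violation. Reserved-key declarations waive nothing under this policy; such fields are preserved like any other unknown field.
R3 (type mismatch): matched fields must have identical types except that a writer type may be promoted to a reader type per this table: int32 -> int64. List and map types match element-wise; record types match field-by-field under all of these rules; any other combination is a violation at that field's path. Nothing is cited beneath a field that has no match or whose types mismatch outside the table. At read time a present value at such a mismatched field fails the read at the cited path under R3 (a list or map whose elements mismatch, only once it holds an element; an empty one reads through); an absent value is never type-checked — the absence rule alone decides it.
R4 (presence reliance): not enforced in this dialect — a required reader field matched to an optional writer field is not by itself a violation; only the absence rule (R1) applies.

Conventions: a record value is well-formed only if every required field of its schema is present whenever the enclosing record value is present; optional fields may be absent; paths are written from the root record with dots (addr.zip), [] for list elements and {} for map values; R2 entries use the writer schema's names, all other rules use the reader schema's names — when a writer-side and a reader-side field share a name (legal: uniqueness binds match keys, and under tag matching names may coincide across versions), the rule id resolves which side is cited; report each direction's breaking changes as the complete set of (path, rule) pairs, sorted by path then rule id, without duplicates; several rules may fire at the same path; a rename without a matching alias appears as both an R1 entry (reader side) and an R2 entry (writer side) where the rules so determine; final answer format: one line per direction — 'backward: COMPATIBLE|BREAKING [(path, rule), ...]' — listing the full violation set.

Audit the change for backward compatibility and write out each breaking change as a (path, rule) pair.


backward: BREAKING [(notes, R3), (verified, R3), (weight, R3)]

the writer's type comes first in each Order pair
backward pass over Order, reader schema v2, writer schema v1:
  notes: string -> float32, writer optional; from notes
  weight: float32 -> bool, writer required; from weight
  phone: string -> string, writer optional; from phone
  active: bool -> bool, writer required; from active
  verified: bool -> float32, writer required; from verified
  age: int32 -> int32, writer optional; from age
  breaking: (notes, R3)
  breaking: (verified, R3)
  breaking: (weight, R3)
  => backward: BREAKING (3)


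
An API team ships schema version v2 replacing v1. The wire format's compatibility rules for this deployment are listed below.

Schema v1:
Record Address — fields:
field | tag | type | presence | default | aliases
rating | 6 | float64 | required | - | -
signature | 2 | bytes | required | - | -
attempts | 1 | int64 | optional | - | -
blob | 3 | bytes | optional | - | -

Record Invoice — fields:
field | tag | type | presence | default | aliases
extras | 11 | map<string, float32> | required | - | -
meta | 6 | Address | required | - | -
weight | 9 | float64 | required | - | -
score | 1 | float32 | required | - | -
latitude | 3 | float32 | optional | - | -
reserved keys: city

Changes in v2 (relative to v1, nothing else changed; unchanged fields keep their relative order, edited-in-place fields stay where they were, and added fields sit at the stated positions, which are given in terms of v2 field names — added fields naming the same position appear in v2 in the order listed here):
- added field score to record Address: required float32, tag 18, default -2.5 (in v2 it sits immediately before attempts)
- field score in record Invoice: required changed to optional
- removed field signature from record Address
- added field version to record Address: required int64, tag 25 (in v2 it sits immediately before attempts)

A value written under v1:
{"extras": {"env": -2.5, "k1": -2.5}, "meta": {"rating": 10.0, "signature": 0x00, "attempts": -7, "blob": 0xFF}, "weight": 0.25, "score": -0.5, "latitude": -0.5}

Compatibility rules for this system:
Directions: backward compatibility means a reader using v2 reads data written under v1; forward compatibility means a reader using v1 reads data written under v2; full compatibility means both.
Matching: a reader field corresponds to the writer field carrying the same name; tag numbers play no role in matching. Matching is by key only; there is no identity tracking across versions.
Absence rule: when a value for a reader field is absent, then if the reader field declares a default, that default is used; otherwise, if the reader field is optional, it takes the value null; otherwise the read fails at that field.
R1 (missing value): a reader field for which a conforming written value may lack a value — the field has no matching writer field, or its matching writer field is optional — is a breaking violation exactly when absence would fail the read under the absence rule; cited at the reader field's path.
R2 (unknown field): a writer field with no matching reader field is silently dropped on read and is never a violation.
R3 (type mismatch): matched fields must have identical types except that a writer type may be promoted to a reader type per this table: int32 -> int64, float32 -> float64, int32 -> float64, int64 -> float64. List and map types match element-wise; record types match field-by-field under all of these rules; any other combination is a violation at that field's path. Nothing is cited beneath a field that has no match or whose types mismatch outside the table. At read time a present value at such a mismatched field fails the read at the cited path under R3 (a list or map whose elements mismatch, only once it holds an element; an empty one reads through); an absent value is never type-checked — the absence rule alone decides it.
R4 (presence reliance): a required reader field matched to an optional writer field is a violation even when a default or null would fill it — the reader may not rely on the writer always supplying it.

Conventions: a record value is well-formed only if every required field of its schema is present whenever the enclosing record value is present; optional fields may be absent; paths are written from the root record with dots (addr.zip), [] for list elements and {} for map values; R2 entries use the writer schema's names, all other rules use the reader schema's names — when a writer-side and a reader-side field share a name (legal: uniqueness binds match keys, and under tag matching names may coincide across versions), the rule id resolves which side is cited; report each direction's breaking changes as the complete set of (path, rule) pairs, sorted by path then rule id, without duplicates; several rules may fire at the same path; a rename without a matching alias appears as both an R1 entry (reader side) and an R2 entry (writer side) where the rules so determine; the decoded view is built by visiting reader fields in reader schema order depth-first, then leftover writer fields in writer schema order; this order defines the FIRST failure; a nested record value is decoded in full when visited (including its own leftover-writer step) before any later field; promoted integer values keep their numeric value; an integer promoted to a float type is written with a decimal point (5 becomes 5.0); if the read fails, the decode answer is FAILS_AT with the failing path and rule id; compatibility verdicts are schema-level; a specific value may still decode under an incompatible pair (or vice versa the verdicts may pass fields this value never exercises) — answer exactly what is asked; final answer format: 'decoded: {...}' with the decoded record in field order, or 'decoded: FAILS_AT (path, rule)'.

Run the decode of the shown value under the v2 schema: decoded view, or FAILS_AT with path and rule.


in Invoice below, arrows point writer -> reader
decode walk for Invoice under reader schema v2:
  extras := {"env": -2.5, "k1": -2.5}
  meta.rating := 10.0
  meta.score := -2.5 (missing; default applied)
  read fails at meta.version under R1 (no fill)
  => FAILS_AT (meta.version, R1)
checking off the Invoice differences that do not matter here:
  added field score to record Address: required float32, tag 18, default -2.5 (in v2 it sits immediately before attempts) -> fires no rule on Invoice under this dialect and leaves the result unchanged
  field score in record Invoice: required changed to optional -> affects the rule determinations only; this particular Invoice value decodes identically
  removed field signature from record Address -> affects the rule determinations only; this particular Invoice value decodes identically

decoded: FAILS_AT (meta.version, R1)
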